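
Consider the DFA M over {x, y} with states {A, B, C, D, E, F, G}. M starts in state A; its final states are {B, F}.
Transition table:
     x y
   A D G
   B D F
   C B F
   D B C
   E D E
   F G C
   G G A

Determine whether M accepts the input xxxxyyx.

accepted

A --x--> D
D --x--> B
B --x--> D
D --x--> B
B --y--> F
F --y--> C
C --x--> B
End in state B, which is an accepting state.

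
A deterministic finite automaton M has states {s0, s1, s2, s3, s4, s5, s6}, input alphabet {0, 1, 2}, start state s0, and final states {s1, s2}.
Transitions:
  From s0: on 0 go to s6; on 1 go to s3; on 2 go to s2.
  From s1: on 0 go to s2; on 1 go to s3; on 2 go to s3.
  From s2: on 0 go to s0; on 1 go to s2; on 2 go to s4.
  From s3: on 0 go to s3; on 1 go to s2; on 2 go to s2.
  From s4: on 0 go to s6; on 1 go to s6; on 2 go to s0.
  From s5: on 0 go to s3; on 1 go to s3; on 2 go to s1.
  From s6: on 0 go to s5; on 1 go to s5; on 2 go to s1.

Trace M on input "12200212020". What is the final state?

s0 --1--> s3
s3 --2--> s2
s2 --2--> s4
s4 --0--> s6
s6 --0--> s5
s5 --2--> s1
s1 --1--> s3
s3 --2--> s2
s2 --0--> s0
s0 --2--> s2
s2 --0--> s0

s0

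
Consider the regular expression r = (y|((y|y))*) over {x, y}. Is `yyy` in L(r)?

The right alternative ((y|y))* matches yyy.

yes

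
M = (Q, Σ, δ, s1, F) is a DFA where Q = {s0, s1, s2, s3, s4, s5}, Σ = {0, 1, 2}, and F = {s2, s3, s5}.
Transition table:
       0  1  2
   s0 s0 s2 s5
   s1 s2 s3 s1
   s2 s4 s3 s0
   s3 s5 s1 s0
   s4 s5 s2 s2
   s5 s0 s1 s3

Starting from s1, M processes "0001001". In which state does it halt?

s2

s1 --0--> s2
s2 --0--> s4
s4 --0--> s5
s5 --1--> s1
s1 --0--> s2
s2 --0--> s4
s4 --1--> s2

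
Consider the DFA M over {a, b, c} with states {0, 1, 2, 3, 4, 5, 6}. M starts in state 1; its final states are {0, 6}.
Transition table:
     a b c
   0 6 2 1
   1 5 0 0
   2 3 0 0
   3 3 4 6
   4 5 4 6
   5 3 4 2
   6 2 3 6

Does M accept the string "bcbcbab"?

1 --b--> 0
0 --c--> 1
1 --b--> 0
0 --c--> 1
1 --b--> 0
0 --a--> 6
6 --b--> 3
End in state 3, which is not an accepting state.

rejected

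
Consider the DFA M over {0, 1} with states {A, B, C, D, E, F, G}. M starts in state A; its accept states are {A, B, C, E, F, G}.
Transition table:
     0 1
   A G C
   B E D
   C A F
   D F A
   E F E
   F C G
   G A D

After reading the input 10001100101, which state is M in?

A --1--> C
C --0--> A
A --0--> G
G --0--> A
A --1--> C
C --1--> F
F --0--> C
C --0--> A
A --1--> C
C --0--> A
A --1--> C

C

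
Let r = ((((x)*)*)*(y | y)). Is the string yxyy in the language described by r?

no

No split of yxyy into u·v has (((x)*)*)* matching u and (y|y) matching v.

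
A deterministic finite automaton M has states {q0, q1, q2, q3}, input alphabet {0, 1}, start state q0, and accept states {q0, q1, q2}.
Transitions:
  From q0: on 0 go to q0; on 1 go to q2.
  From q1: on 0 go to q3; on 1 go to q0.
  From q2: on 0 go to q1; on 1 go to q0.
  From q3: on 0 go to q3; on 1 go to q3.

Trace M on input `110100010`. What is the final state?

q0 --1--> q2
q2 --1--> q0
q0 --0--> q0
q0 --1--> q2
q2 --0--> q1
q1 --0--> q3
q3 --0--> q3
q3 --1--> q3
q3 --0--> q3

q3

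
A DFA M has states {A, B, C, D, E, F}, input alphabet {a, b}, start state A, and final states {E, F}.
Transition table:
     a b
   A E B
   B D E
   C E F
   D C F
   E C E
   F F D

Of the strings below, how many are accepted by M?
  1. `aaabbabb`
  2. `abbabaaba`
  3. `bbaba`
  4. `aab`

`aaabbabb`: rejected
`abbabaaba`: rejected
`bbaba`: accepted
`aab`: accepted

2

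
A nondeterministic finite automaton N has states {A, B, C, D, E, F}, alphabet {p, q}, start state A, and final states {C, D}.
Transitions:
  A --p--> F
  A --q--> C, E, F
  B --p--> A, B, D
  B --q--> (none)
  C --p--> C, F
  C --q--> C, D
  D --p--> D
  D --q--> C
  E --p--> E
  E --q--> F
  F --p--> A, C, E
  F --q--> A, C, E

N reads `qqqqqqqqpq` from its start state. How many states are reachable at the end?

5

Start: {A}
read q: {C, E, F}
read q: {A, C, D, E, F}
read q: {A, C, D, E, F}
read q: {A, C, D, E, F}
read q: {A, C, D, E, F}
read q: {A, C, D, E, F}
read q: {A, C, D, E, F}
read q: {A, C, D, E, F}
read p: {A, C, D, E, F}
read q: {A, C, D, E, F}
Final reachable set {A, C, D, E, F} has 5 states.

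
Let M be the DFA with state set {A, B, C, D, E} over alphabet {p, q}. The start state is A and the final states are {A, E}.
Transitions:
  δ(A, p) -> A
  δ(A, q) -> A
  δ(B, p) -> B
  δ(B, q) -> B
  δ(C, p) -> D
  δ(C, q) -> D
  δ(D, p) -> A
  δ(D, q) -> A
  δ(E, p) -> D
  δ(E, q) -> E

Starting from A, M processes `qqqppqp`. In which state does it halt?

A --q--> A
A --q--> A
A --q--> A
A --p--> A
A --p--> A
A --q--> A
A --p--> A

A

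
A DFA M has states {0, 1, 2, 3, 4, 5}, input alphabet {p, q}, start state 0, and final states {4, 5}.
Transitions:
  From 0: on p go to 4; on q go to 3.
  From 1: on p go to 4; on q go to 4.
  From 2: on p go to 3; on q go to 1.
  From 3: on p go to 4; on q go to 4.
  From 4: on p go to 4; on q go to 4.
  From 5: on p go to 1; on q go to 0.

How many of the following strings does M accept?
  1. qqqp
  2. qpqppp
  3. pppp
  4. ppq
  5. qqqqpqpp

5

qqqp: accepted
qpqppp: accepted
pppp: accepted
ppq: accepted
qqqqpqpp: accepted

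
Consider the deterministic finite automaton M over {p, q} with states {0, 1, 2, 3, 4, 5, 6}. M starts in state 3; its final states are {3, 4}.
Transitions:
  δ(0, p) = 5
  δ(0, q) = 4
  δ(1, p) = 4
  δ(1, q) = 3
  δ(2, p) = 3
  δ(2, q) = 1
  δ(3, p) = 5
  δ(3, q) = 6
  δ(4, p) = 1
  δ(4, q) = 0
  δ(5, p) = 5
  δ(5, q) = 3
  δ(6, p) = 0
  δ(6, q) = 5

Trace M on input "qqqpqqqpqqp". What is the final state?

3 --q--> 6
6 --q--> 5
5 --q--> 3
3 --p--> 5
5 --q--> 3
3 --q--> 6
6 --q--> 5
5 --p--> 5
5 --q--> 3
3 --q--> 6
6 --p--> 0

0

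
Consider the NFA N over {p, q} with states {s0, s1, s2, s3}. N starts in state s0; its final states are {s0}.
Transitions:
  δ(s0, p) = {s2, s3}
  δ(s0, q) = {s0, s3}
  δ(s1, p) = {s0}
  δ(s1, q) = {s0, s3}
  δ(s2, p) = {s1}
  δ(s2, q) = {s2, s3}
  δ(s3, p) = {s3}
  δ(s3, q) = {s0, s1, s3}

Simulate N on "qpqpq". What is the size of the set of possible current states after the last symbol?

4

Start: {s0}
read q: {s0, s3}
read p: {s2, s3}
read q: {s0, s1, s2, s3}
read p: {s0, s1, s2, s3}
read q: {s0, s1, s2, s3}
Final reachable set {s0, s1, s2, s3} has 4 states.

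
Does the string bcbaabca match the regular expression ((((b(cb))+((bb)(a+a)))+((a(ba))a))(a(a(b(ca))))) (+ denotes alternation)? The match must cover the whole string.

Split as bcb·aabca: (((b(cb))+((bb)(a+a)))+((a(ba))a)) matches bcb and (a(a(b(ca)))) matches aabca.

yes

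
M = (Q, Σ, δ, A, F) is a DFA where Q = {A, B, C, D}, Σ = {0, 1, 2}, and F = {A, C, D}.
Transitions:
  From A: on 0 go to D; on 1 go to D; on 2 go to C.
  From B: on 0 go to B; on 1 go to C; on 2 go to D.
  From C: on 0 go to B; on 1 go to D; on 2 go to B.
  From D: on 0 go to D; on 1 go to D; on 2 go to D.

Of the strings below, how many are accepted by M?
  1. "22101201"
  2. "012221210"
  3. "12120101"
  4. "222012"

"22101201": accepted
"012221210": accepted
"12120101": accepted
"222012": accepted

4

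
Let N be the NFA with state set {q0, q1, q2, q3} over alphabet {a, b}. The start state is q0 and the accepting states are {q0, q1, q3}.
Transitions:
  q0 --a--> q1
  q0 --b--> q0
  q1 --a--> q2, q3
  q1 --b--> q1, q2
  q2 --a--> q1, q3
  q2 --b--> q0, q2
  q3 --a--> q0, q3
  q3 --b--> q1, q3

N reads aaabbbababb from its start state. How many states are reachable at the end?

Start: {q0}
read a: {q1}
read a: {q2, q3}
read a: {q0, q1, q3}
read b: {q0, q1, q2, q3}
read b: {q0, q1, q2, q3}
read b: {q0, q1, q2, q3}
read a: {q0, q1, q2, q3}
read b: {q0, q1, q2, q3}
read a: {q0, q1, q2, q3}
read b: {q0, q1, q2, q3}
read b: {q0, q1, q2, q3}
Final reachable set {q0, q1, q2, q3} has 4 states.

4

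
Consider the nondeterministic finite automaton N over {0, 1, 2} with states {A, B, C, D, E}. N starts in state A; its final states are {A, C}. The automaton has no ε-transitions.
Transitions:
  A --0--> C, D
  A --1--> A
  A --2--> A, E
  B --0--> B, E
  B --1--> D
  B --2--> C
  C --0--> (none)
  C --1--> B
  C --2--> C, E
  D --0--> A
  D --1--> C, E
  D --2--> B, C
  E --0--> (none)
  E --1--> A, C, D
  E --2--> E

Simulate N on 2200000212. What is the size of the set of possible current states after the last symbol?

4

Start: {A}
read 2: {A, E}
read 2: {A, E}
read 0: {C, D}
read 0: {A}
read 0: {C, D}
read 0: {A}
read 0: {C, D}
read 2: {B, C, E}
read 1: {A, B, C, D}
read 2: {A, B, C, E}
Final reachable set {A, B, C, E} has 4 states.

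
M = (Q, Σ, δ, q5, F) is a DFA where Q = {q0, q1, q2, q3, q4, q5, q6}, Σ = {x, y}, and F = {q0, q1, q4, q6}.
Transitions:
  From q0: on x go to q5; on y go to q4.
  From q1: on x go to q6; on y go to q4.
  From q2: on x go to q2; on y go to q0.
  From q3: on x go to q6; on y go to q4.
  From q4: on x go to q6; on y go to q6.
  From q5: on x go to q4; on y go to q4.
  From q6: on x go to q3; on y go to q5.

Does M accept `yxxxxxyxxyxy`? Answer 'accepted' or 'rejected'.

q5 --y--> q4
q4 --x--> q6
q6 --x--> q3
q3 --x--> q6
q6 --x--> q3
q3 --x--> q6
q6 --y--> q5
q5 --x--> q4
q4 --x--> q6
q6 --y--> q5
q5 --x--> q4
q4 --y--> q6
End in state q6, which is an accepting state.

accepted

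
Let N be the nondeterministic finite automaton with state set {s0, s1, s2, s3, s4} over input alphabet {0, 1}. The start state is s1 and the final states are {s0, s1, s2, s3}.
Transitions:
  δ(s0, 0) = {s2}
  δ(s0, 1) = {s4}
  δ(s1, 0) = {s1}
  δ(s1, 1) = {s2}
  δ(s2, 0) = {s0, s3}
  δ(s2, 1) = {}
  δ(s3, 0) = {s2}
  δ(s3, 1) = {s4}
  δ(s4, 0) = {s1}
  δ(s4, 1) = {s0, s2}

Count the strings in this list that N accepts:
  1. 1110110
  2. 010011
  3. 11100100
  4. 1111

1110110: rejected
010011: rejected
11100100: rejected
1111: rejected

0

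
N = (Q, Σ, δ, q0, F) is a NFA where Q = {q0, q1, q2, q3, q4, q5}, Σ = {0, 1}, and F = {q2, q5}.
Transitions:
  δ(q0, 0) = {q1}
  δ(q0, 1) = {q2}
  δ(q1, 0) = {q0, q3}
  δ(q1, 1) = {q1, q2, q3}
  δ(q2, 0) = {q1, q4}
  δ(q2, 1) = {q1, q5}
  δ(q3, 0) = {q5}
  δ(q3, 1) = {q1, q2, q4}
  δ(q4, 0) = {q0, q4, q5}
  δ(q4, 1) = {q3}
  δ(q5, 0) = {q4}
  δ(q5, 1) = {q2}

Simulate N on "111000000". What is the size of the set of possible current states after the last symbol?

Start: {q0}
read 1: {q2}
read 1: {q1, q5}
read 1: {q1, q2, q3}
read 0: {q0, q1, q3, q4, q5}
read 0: {q0, q1, q3, q4, q5}
read 0: {q0, q1, q3, q4, q5}
read 0: {q0, q1, q3, q4, q5}
read 0: {q0, q1, q3, q4, q5}
read 0: {q0, q1, q3, q4, q5}
Final reachable set {q0, q1, q3, q4, q5} has 5 states.

5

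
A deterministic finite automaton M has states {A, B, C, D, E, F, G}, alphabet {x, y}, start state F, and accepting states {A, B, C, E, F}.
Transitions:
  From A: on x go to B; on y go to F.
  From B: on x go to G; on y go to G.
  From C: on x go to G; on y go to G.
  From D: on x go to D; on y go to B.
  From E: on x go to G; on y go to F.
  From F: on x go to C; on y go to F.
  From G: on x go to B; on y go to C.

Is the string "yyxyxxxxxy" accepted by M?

F --y--> F
F --y--> F
F --x--> C
C --y--> G
G --x--> B
B --x--> G
G --x--> B
B --x--> G
G --x--> B
B --y--> G
End in state G, which is not an accepting state.

rejected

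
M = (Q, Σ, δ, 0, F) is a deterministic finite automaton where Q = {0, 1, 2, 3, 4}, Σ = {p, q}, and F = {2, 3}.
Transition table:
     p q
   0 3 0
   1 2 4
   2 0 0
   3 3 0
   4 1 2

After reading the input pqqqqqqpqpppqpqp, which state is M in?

3

0 --p--> 3
3 --q--> 0
0 --q--> 0
0 --q--> 0
0 --q--> 0
0 --q--> 0
0 --q--> 0
0 --p--> 3
3 --q--> 0
0 --p--> 3
3 --p--> 3
3 --p--> 3
3 --q--> 0
0 --p--> 3
3 --q--> 0
0 --p--> 3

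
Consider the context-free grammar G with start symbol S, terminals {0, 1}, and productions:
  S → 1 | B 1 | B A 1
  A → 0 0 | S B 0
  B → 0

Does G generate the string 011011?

no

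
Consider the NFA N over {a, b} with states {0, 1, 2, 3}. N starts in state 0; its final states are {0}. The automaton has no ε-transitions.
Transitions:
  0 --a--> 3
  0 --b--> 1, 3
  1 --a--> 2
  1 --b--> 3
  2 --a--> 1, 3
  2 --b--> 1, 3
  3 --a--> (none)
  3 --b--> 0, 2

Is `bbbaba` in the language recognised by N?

Start: {0}
read b: {1, 3}
read b: {0, 2, 3}
read b: {0, 1, 2, 3}
read a: {1, 2, 3}
read b: {0, 1, 2, 3}
read a: {1, 2, 3}
Reachable ∩ accepting = {} — empty.

rejected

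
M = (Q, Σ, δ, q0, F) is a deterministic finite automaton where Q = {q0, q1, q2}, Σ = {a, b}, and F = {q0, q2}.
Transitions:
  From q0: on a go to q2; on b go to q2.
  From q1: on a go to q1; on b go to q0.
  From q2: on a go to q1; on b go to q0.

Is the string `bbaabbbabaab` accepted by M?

accepted

q0 --b--> q2
q2 --b--> q0
q0 --a--> q2
q2 --a--> q1
q1 --b--> q0
q0 --b--> q2
q2 --b--> q0
q0 --a--> q2
q2 --b--> q0
q0 --a--> q2
q2 --a--> q1
q1 --b--> q0
End in state q0, which is an accepting state.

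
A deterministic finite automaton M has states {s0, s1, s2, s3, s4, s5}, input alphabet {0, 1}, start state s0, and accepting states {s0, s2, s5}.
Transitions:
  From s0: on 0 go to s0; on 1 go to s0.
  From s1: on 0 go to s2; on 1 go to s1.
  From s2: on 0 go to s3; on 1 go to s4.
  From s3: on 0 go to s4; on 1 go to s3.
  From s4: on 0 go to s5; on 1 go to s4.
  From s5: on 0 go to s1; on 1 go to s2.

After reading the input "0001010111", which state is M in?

s0 --0--> s0
s0 --0--> s0
s0 --0--> s0
s0 --1--> s0
s0 --0--> s0
s0 --1--> s0
s0 --0--> s0
s0 --1--> s0
s0 --1--> s0
s0 --1--> s0

s0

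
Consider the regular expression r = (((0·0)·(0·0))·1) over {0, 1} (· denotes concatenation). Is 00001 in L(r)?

Split as 0000·1: ((0·0)·(0·0)) matches 0000 and 1 matches 1.

yes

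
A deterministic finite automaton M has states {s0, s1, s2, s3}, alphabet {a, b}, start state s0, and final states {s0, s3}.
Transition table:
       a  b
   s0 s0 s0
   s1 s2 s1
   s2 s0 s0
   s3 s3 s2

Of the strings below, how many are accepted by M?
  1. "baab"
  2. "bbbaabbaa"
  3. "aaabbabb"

"baab": accepted
"bbbaabbaa": accepted
"aaabbabb": accepted

3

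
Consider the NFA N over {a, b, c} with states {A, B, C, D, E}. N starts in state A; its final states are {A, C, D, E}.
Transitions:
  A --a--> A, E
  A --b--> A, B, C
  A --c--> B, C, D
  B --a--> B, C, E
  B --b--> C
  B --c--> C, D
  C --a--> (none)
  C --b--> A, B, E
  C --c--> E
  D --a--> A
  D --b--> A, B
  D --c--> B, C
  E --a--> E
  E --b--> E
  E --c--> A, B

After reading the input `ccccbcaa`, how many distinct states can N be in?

Start: {A}
read c: {B, C, D}
read c: {B, C, D, E}
read c: {A, B, C, D, E}
read c: {A, B, C, D, E}
read b: {A, B, C, E}
read c: {A, B, C, D, E}
read a: {A, B, C, E}
read a: {A, B, C, E}
Final reachable set {A, B, C, E} has 4 states.

4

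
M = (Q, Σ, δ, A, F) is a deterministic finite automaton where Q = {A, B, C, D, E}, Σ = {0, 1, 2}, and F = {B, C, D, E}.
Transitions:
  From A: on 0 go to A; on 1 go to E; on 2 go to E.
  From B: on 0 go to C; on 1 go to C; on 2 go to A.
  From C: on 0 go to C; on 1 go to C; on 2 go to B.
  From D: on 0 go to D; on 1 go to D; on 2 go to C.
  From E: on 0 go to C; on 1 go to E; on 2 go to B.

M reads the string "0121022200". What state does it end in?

A --0--> A
A --1--> E
E --2--> B
B --1--> C
C --0--> C
C --2--> B
B --2--> A
A --2--> E
E --0--> C
C --0--> C

C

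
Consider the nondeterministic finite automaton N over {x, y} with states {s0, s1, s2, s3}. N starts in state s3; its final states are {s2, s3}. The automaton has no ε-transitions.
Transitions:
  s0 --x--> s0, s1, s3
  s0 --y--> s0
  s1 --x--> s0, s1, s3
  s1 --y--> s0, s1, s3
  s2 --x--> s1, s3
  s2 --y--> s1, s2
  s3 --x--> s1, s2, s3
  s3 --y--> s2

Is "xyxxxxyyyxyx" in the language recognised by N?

accepted

Start: {s3}
read x: {s1, s2, s3}
read y: {s0, s1, s2, s3}
read x: {s0, s1, s2, s3}
read x: {s0, s1, s2, s3}
read x: {s0, s1, s2, s3}
read x: {s0, s1, s2, s3}
read y: {s0, s1, s2, s3}
read y: {s0, s1, s2, s3}
read y: {s0, s1, s2, s3}
read x: {s0, s1, s2, s3}
read y: {s0, s1, s2, s3}
read x: {s0, s1, s2, s3}
Reachable ∩ accepting = {s2, s3} — nonempty.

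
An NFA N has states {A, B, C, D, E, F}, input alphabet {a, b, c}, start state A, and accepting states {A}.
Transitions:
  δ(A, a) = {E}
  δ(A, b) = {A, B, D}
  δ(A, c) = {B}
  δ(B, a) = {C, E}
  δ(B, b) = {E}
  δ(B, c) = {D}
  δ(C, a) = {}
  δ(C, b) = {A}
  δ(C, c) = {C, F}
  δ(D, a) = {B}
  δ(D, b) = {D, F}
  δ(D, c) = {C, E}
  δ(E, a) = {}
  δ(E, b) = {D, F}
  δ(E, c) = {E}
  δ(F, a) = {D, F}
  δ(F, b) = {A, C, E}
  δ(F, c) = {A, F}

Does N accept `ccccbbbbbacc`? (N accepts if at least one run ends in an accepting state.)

accepted

Start: {A}
read c: {B}
read c: {D}
read c: {C, E}
read c: {C, E, F}
read b: {A, C, D, E, F}
read b: {A, B, C, D, E, F}
read b: {A, B, C, D, E, F}
read b: {A, B, C, D, E, F}
read b: {A, B, C, D, E, F}
read a: {B, C, D, E, F}
read c: {A, C, D, E, F}
read c: {A, B, C, E, F}
Reachable ∩ accepting = {A} — nonempty.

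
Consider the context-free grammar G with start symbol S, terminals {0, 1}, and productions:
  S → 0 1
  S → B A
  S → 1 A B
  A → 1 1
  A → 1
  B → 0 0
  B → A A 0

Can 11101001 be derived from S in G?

no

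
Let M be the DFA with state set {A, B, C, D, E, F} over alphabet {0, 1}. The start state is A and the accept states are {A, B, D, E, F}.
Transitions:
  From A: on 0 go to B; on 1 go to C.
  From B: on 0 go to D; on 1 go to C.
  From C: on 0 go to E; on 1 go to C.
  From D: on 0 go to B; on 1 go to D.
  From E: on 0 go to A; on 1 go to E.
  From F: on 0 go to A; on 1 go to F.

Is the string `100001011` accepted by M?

A --1--> C
C --0--> E
E --0--> A
A --0--> B
B --0--> D
D --1--> D
D --0--> B
B --1--> C
C --1--> C
End in state C, which is not an accepting state.

rejected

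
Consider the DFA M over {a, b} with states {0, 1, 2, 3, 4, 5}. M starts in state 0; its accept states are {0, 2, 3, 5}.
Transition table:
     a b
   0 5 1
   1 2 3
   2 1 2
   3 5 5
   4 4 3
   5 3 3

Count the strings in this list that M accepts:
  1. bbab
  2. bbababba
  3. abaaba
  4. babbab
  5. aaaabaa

5

bbab: accepted
bbababba: accepted
abaaba: accepted
babbab: accepted
aaaabaa: accepted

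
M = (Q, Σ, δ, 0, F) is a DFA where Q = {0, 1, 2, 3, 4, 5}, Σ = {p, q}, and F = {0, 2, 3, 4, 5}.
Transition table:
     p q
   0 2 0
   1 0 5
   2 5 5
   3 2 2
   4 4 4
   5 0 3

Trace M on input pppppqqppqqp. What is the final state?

0 --p--> 2
2 --p--> 5
5 --p--> 0
0 --p--> 2
2 --p--> 5
5 --q--> 3
3 --q--> 2
2 --p--> 5
5 --p--> 0
0 --q--> 0
0 --q--> 0
0 --p--> 2

2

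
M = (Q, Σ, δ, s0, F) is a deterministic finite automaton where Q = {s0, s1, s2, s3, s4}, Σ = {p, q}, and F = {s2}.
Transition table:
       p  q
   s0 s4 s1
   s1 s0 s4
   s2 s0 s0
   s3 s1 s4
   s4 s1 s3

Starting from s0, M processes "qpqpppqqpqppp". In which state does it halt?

s4

s0 --q--> s1
s1 --p--> s0
s0 --q--> s1
s1 --p--> s0
s0 --p--> s4
s4 --p--> s1
s1 --q--> s4
s4 --q--> s3
s3 --p--> s1
s1 --q--> s4
s4 --p--> s1
s1 --p--> s0
s0 --p--> s4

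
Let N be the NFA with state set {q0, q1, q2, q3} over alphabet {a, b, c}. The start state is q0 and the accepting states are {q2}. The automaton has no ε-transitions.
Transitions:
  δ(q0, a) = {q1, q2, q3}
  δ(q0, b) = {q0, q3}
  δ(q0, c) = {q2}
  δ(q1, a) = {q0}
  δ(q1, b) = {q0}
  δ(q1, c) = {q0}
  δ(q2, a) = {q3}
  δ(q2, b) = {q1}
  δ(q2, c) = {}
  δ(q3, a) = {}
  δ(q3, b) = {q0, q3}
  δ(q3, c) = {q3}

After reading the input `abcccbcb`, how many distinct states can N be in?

3

Start: {q0}
read a: {q1, q2, q3}
read b: {q0, q1, q3}
read c: {q0, q2, q3}
read c: {q2, q3}
read c: {q3}
read b: {q0, q3}
read c: {q2, q3}
read b: {q0, q1, q3}
Final reachable set {q0, q1, q3} has 3 states.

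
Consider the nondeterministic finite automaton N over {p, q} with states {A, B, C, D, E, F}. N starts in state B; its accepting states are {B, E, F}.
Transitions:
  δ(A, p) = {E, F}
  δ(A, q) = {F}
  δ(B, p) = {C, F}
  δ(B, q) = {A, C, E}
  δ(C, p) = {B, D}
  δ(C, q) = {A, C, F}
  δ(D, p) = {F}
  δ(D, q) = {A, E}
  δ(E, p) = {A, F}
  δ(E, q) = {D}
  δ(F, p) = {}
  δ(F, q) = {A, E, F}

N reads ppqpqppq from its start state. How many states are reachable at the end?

Start: {B}
read p: {C, F}
read p: {B, D}
read q: {A, C, E}
read p: {A, B, D, E, F}
read q: {A, C, D, E, F}
read p: {A, B, D, E, F}
read p: {A, C, E, F}
read q: {A, C, D, E, F}
Final reachable set {A, C, D, E, F} has 5 states.

5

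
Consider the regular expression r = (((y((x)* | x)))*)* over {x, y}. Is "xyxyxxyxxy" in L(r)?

no

xyxyxxyxxy cannot be split into zero or more pieces each matching ((y((x)*|x)))*.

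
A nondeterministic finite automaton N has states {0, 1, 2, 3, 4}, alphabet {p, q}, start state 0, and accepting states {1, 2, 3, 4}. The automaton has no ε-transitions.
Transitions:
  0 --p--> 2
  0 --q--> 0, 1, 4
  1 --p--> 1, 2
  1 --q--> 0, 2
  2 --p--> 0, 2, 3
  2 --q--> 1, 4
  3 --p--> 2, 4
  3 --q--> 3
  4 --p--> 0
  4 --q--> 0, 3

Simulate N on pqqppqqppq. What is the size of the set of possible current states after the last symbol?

5

Start: {0}
read p: {2}
read q: {1, 4}
read q: {0, 2, 3}
read p: {0, 2, 3, 4}
read p: {0, 2, 3, 4}
read q: {0, 1, 3, 4}
read q: {0, 1, 2, 3, 4}
read p: {0, 1, 2, 3, 4}
read p: {0, 1, 2, 3, 4}
read q: {0, 1, 2, 3, 4}
Final reachable set {0, 1, 2, 3, 4} has 5 states.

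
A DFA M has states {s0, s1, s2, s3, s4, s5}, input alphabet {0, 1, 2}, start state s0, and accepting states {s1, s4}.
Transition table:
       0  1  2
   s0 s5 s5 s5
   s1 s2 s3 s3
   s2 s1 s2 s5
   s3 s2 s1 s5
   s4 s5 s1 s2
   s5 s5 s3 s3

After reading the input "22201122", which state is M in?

s5

s0 --2--> s5
s5 --2--> s3
s3 --2--> s5
s5 --0--> s5
s5 --1--> s3
s3 --1--> s1
s1 --2--> s3
s3 --2--> s5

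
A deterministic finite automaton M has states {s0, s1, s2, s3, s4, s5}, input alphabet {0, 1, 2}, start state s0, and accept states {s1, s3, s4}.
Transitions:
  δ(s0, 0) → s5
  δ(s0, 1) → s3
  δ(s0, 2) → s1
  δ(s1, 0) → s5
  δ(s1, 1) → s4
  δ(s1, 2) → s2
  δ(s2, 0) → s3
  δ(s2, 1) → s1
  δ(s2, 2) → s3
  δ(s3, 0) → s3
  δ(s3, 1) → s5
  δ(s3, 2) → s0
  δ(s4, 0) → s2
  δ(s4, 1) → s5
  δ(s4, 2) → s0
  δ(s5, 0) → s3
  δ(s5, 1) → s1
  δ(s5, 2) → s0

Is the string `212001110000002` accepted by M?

rejected

s0 --2--> s1
s1 --1--> s4
s4 --2--> s0
s0 --0--> s5
s5 --0--> s3
s3 --1--> s5
s5 --1--> s1
s1 --1--> s4
s4 --0--> s2
s2 --0--> s3
s3 --0--> s3
s3 --0--> s3
s3 --0--> s3
s3 --0--> s3
s3 --2--> s0
End in state s0, which is not an accepting state.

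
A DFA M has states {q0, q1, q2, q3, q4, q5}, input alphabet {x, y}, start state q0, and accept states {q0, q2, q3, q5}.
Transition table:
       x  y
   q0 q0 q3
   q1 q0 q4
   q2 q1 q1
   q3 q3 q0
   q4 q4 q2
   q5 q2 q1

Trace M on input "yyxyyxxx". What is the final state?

q0 --y--> q3
q3 --y--> q0
q0 --x--> q0
q0 --y--> q3
q3 --y--> q0
q0 --x--> q0
q0 --x--> q0
q0 --x--> q0

q0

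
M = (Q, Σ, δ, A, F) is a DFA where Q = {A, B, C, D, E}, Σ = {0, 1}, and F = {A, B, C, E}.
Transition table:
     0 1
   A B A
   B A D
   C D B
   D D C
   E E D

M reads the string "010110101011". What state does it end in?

A --0--> B
B --1--> D
D --0--> D
D --1--> C
C --1--> B
B --0--> A
A --1--> A
A --0--> B
B --1--> D
D --0--> D
D --1--> C
C --1--> B

B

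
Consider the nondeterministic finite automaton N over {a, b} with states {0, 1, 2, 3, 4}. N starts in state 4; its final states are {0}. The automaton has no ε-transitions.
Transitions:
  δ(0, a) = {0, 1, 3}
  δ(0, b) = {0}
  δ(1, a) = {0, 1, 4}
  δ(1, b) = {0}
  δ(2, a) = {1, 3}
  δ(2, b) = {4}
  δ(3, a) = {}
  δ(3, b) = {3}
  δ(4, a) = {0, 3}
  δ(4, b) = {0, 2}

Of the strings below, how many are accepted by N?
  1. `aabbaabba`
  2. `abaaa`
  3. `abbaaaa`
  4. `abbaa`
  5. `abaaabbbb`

`aabbaabba`: accepted
`abaaa`: accepted
`abbaaaa`: accepted
`abbaa`: accepted
`abaaabbbb`: accepted

5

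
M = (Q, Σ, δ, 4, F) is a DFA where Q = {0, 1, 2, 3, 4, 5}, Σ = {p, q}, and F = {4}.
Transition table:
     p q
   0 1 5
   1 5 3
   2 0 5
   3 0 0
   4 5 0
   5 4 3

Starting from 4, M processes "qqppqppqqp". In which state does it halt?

4 --q--> 0
0 --q--> 5
5 --p--> 4
4 --p--> 5
5 --q--> 3
3 --p--> 0
0 --p--> 1
1 --q--> 3
3 --q--> 0
0 --p--> 1

1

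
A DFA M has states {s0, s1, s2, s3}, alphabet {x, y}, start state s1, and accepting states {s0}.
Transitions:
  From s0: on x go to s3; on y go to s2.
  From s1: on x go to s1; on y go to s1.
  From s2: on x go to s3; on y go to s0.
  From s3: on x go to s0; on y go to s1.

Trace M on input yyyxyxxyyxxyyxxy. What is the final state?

s1

s1 --y--> s1
s1 --y--> s1
s1 --y--> s1
s1 --x--> s1
s1 --y--> s1
s1 --x--> s1
s1 --x--> s1
s1 --y--> s1
s1 --y--> s1
s1 --x--> s1
s1 --x--> s1
s1 --y--> s1
s1 --y--> s1
s1 --x--> s1
s1 --x--> s1
s1 --y--> s1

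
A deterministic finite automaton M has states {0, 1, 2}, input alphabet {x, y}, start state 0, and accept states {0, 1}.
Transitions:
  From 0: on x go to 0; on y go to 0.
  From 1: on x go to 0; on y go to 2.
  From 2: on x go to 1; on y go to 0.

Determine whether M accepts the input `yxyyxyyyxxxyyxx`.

accepted

0 --y--> 0
0 --x--> 0
0 --y--> 0
0 --y--> 0
0 --x--> 0
0 --y--> 0
0 --y--> 0
0 --y--> 0
0 --x--> 0
0 --x--> 0
0 --x--> 0
0 --y--> 0
0 --y--> 0
0 --x--> 0
0 --x--> 0
End in state 0, which is an accepting state.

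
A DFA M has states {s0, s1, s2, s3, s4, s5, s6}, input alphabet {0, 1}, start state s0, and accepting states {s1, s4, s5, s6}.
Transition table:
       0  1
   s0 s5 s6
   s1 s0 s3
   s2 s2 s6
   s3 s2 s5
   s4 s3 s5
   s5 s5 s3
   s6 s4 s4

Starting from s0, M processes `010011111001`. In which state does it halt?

s0 --0--> s5
s5 --1--> s3
s3 --0--> s2
s2 --0--> s2
s2 --1--> s6
s6 --1--> s4
s4 --1--> s5
s5 --1--> s3
s3 --1--> s5
s5 --0--> s5
s5 --0--> s5
s5 --1--> s3

s3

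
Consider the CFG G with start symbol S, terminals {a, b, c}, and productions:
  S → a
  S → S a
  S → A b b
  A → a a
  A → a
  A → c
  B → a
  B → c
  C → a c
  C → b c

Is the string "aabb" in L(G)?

S ⇒ Abb ⇒ aabb

yes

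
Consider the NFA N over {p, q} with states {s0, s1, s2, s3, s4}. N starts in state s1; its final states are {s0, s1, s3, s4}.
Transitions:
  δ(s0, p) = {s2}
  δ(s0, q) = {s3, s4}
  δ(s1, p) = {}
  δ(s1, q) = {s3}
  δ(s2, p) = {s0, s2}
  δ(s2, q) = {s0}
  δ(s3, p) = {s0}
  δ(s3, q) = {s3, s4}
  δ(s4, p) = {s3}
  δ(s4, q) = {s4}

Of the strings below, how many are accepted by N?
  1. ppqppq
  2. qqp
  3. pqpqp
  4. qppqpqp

ppqppq: rejected
qqp: accepted
pqpqp: rejected
qppqpqp: rejected

1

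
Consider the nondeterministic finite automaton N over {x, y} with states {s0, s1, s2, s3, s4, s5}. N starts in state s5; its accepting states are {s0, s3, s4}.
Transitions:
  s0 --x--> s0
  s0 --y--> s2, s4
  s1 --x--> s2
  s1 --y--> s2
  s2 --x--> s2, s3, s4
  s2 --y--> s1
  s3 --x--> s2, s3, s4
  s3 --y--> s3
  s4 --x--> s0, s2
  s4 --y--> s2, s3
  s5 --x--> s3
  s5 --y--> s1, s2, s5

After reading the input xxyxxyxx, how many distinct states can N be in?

Start: {s5}
read x: {s3}
read x: {s2, s3, s4}
read y: {s1, s2, s3}
read x: {s2, s3, s4}
read x: {s0, s2, s3, s4}
read y: {s1, s2, s3, s4}
read x: {s0, s2, s3, s4}
read x: {s0, s2, s3, s4}
Final reachable set {s0, s2, s3, s4} has 4 states.

4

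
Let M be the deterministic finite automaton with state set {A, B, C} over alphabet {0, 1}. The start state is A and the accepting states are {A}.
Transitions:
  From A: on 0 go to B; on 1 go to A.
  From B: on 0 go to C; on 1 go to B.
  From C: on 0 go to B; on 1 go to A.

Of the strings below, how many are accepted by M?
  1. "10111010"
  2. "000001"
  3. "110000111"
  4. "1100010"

1

"10111010": rejected
"000001": rejected
"110000111": accepted
"1100010": rejected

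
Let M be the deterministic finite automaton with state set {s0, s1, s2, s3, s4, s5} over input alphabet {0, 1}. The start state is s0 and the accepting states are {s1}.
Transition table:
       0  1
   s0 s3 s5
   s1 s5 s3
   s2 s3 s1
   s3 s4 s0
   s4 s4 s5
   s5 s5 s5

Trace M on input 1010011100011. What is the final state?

s0 --1--> s5
s5 --0--> s5
s5 --1--> s5
s5 --0--> s5
s5 --0--> s5
s5 --1--> s5
s5 --1--> s5
s5 --1--> s5
s5 --0--> s5
s5 --0--> s5
s5 --0--> s5
s5 --1--> s5
s5 --1--> s5

s5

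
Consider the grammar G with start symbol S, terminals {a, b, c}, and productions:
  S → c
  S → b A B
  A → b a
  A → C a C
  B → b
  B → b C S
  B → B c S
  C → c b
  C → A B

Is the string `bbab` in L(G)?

S ⇒ bAB ⇒ bbaB ⇒ bbab

yes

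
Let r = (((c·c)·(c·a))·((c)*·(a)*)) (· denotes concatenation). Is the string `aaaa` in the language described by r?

No split of aaaa into u·v has ((c·c)·(c·a)) matching u and ((c)*·(a)*) matching v.

no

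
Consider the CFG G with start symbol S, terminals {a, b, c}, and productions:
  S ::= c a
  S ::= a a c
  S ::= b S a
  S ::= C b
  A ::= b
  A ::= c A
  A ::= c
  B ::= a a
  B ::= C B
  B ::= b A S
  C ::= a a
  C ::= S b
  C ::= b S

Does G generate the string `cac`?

no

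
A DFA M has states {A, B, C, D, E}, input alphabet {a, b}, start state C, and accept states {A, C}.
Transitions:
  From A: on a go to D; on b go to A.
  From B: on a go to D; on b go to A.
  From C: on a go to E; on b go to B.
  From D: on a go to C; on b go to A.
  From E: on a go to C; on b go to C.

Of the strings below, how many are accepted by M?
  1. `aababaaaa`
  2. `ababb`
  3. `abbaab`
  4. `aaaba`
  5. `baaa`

1

`aababaaaa`: accepted
`ababb`: rejected
`abbaab`: rejected
`aaaba`: rejected
`baaa`: rejected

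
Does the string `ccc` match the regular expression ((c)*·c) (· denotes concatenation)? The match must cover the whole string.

Split as cc·c: (c)* matches cc and c matches c.

yes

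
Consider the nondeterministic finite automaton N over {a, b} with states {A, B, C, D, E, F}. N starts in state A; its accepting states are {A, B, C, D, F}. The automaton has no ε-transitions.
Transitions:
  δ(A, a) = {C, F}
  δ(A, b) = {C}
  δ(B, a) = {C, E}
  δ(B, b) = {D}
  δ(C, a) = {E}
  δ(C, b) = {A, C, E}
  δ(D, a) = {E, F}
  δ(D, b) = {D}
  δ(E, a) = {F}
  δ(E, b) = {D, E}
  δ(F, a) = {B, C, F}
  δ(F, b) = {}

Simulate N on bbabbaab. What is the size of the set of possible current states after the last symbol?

Start: {A}
read b: {C}
read b: {A, C, E}
read a: {C, E, F}
read b: {A, C, D, E}
read b: {A, C, D, E}
read a: {C, E, F}
read a: {B, C, E, F}
read b: {A, C, D, E}
Final reachable set {A, C, D, E} has 4 states.

4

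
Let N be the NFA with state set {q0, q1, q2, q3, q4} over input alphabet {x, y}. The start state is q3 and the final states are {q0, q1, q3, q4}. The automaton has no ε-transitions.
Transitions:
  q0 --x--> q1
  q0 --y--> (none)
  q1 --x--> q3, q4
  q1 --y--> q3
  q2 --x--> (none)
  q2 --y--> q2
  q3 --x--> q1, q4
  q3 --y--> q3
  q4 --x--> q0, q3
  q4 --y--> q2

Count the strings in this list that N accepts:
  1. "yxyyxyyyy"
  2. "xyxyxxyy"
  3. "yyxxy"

3

"yxyyxyyyy": accepted
"xyxyxxyy": accepted
"yyxxy": accepted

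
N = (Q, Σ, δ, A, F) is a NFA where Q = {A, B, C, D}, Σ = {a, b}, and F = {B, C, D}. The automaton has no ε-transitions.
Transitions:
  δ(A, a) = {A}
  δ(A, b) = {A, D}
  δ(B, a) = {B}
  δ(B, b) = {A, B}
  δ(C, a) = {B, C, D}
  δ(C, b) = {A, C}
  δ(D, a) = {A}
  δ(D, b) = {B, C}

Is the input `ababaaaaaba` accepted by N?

Start: {A}
read a: {A}
read b: {A, D}
read a: {A}
read b: {A, D}
read a: {A}
read a: {A}
read a: {A}
read a: {A}
read a: {A}
read b: {A, D}
read a: {A}
Reachable ∩ accepting = {} — empty.

rejected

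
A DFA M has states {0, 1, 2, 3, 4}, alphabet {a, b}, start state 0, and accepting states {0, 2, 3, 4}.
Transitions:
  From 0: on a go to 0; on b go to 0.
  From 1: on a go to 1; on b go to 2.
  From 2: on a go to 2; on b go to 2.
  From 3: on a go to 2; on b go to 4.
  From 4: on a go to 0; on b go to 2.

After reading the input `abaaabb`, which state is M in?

0 --a--> 0
0 --b--> 0
0 --a--> 0
0 --a--> 0
0 --a--> 0
0 --b--> 0
0 --b--> 0

0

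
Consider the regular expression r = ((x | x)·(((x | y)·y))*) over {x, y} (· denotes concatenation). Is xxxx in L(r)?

No split of xxxx into u·v has (x|x) matching u and (((x|y)·y))* matching v.

no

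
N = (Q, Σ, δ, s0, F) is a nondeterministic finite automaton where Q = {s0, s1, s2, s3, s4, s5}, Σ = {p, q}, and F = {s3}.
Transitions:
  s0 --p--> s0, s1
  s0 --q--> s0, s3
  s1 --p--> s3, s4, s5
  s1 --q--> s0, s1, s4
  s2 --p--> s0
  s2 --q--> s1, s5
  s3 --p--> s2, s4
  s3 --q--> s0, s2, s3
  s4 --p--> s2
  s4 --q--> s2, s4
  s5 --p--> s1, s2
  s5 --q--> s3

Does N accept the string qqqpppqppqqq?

Start: {s0}
read q: {s0, s3}
read q: {s0, s2, s3}
read q: {s0, s1, s2, s3, s5}
read p: {s0, s1, s2, s3, s4, s5}
read p: {s0, s1, s2, s3, s4, s5}
read p: {s0, s1, s2, s3, s4, s5}
read q: {s0, s1, s2, s3, s4, s5}
read p: {s0, s1, s2, s3, s4, s5}
read p: {s0, s1, s2, s3, s4, s5}
read q: {s0, s1, s2, s3, s4, s5}
read q: {s0, s1, s2, s3, s4, s5}
read q: {s0, s1, s2, s3, s4, s5}
Reachable ∩ accepting = {s3} — nonempty.

accepted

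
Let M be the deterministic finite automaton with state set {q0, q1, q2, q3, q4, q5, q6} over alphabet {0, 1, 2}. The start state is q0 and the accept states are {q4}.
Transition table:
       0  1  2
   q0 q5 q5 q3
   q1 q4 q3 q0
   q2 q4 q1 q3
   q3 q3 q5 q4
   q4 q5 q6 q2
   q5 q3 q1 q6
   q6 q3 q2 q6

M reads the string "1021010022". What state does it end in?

q2

q0 --1--> q5
q5 --0--> q3
q3 --2--> q4
q4 --1--> q6
q6 --0--> q3
q3 --1--> q5
q5 --0--> q3
q3 --0--> q3
q3 --2--> q4
q4 --2--> q2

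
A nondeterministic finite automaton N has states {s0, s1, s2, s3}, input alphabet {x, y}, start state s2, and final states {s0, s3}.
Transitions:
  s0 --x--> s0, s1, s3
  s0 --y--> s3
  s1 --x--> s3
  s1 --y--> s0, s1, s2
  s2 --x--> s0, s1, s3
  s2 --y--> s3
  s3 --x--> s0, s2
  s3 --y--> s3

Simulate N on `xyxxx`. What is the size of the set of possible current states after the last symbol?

Start: {s2}
read x: {s0, s1, s3}
read y: {s0, s1, s2, s3}
read x: {s0, s1, s2, s3}
read x: {s0, s1, s2, s3}
read x: {s0, s1, s2, s3}
Final reachable set {s0, s1, s2, s3} has 4 states.

4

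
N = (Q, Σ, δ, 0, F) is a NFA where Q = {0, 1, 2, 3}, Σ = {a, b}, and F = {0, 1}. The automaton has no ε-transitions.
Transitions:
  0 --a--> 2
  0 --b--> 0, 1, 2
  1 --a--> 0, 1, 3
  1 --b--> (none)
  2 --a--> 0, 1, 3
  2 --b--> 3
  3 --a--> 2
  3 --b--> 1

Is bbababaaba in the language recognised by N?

accepted

Start: {0}
read b: {0, 1, 2}
read b: {0, 1, 2, 3}
read a: {0, 1, 2, 3}
read b: {0, 1, 2, 3}
read a: {0, 1, 2, 3}
read b: {0, 1, 2, 3}
read a: {0, 1, 2, 3}
read a: {0, 1, 2, 3}
read b: {0, 1, 2, 3}
read a: {0, 1, 2, 3}
Reachable ∩ accepting = {0, 1} — nonempty.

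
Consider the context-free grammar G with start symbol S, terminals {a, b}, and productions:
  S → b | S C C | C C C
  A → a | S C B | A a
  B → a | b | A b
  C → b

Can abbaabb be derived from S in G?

no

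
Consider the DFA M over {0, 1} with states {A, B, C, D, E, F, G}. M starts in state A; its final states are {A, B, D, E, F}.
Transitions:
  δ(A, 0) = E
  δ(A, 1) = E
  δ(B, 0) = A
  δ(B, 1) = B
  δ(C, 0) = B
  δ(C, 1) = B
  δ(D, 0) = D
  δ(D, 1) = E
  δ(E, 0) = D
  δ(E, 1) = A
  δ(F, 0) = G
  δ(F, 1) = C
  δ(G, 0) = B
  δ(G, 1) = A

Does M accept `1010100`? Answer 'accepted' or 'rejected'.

accepted

A --1--> E
E --0--> D
D --1--> E
E --0--> D
D --1--> E
E --0--> D
D --0--> D
End in state D, which is an accepting state.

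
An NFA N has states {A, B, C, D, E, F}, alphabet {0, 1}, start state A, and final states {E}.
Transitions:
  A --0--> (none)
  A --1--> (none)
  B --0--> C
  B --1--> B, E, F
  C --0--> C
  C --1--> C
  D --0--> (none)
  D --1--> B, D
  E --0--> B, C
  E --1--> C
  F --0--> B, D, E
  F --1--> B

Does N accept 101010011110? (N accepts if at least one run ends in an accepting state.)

rejected

Start: {A}
read 1: {}
The reachable set is empty and stays empty for the remaining 11 symbols.
Reachable ∩ accepting = {} — empty.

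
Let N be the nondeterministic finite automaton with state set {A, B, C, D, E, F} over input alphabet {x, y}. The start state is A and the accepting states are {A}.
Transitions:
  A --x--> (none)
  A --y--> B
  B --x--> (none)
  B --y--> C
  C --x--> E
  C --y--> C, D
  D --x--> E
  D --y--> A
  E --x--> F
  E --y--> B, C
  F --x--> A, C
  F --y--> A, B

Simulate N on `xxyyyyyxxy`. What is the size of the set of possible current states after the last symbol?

0

Start: {A}
read x: {}
The reachable set is empty and stays empty for the remaining 9 symbols.
Final reachable set {} has 0 states.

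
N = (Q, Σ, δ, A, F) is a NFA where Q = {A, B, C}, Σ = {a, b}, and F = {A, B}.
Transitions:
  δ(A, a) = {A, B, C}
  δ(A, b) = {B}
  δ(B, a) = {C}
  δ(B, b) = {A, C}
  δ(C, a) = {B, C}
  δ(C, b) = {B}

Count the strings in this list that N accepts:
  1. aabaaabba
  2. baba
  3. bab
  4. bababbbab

aabaaabba: accepted
baba: rejected
bab: accepted
bababbbab: accepted

3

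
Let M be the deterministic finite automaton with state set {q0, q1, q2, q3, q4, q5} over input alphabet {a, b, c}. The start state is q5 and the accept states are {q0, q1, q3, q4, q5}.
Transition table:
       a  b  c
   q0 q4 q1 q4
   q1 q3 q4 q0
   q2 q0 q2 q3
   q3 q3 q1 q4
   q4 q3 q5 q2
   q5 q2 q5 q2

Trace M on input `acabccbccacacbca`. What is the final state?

q0

q5 --a--> q2
q2 --c--> q3
q3 --a--> q3
q3 --b--> q1
q1 --c--> q0
q0 --c--> q4
q4 --b--> q5
q5 --c--> q2
q2 --c--> q3
q3 --a--> q3
q3 --c--> q4
q4 --a--> q3
q3 --c--> q4
q4 --b--> q5
q5 --c--> q2
q2 --a--> q0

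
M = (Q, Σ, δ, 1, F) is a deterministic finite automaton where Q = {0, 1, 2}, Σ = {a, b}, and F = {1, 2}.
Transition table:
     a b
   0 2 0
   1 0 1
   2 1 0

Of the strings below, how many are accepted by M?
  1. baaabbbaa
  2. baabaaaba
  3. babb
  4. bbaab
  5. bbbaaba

baaabbbaa: accepted
baabaaaba: accepted
babb: rejected
bbaab: rejected
bbbaaba: accepted

3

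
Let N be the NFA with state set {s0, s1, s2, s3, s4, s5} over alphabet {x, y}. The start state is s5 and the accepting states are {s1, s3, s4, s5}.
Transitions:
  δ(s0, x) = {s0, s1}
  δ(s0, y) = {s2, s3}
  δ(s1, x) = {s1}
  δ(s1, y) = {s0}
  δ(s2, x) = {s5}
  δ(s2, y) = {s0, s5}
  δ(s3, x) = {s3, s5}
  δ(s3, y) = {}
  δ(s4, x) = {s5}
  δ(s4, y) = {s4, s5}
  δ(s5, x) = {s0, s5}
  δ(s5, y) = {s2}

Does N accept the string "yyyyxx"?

Start: {s5}
read y: {s2}
read y: {s0, s5}
read y: {s2, s3}
read y: {s0, s5}
read x: {s0, s1, s5}
read x: {s0, s1, s5}
Reachable ∩ accepting = {s1, s5} — nonempty.

accepted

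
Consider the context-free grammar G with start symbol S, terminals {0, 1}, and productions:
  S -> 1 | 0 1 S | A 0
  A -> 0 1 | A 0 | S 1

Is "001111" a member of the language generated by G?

no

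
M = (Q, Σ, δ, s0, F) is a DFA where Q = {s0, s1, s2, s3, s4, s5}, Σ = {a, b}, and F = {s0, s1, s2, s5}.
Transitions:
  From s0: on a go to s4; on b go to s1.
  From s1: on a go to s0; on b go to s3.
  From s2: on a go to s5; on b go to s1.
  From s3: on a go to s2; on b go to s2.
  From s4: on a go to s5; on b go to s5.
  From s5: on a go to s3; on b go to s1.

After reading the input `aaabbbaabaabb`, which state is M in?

s1

s0 --a--> s4
s4 --a--> s5
s5 --a--> s3
s3 --b--> s2
s2 --b--> s1
s1 --b--> s3
s3 --a--> s2
s2 --a--> s5
s5 --b--> s1
s1 --a--> s0
s0 --a--> s4
s4 --b--> s5
s5 --b--> s1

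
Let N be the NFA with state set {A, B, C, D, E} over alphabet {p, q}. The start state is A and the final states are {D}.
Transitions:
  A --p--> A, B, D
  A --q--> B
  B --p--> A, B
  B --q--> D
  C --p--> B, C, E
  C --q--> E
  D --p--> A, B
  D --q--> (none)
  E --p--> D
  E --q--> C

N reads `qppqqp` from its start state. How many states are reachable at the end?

Start: {A}
read q: {B}
read p: {A, B}
read p: {A, B, D}
read q: {B, D}
read q: {D}
read p: {A, B}
Final reachable set {A, B} has 2 states.

2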